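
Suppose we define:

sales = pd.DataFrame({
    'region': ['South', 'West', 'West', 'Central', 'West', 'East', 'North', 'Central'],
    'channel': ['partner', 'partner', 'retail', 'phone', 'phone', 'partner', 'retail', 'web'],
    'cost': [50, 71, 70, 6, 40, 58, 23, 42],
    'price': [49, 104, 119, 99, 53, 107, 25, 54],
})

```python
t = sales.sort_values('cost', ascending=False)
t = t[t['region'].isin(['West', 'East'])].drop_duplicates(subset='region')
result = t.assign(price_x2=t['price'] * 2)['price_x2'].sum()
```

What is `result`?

422

sort by cost descending:
    region  channel  cost  price
1     West  partner    71    104
2     West   retail    70    119
5     East  partner    58    107
0    South  partner    50     49
7  Central      web    42     54
4     West    phone    40     53
6    North   retail    23     25
3  Central    phone     6     99
filter rows where region in ['West', 'East']:
  region  channel  cost  price
1   West  partner    71    104
2   West   retail    70    119
5   East  partner    58    107
4   West    phone    40     53
drop duplicate region (keep=first):
  region  channel  cost  price
1   West  partner    71    104
5   East  partner    58    107
add column price_x2 = t['price'] * 2:
  region  channel  cost  price  price_x2
1   West  partner    71    104       208
5   East  partner    58    107       214
Taking the sum of column 'price_x2' gives 422.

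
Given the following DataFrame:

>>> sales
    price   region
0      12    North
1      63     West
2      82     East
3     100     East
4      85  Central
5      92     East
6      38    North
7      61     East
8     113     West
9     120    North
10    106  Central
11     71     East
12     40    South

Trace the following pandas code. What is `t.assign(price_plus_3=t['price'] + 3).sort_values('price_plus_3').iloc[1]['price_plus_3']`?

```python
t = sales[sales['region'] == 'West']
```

116

filter rows where region == 'West':
   price region
1     63   West
8    113   West
add column price_plus_3 = t['price'] + 3:
   price region  price_plus_3
1     63   West            66
8    113   West           116
sort by price_plus_3:
   price region  price_plus_3
1     63   West            66
8    113   West           116
Then the value at position 1, column 'price_plus_3': 116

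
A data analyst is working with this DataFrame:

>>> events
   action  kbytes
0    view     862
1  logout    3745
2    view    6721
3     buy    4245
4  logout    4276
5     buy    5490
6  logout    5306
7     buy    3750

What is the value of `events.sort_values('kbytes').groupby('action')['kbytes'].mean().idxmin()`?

view

sort by kbytes:
   action  kbytes
0    view     862
1  logout    3745
7     buy    3750
3     buy    4245
4  logout    4276
6  logout    5306
5     buy    5490
2    view    6721
group by action, mean of kbytes:
action
buy       4495.000000
logout    4442.333333
view      3791.500000
Name: kbytes, dtype: float64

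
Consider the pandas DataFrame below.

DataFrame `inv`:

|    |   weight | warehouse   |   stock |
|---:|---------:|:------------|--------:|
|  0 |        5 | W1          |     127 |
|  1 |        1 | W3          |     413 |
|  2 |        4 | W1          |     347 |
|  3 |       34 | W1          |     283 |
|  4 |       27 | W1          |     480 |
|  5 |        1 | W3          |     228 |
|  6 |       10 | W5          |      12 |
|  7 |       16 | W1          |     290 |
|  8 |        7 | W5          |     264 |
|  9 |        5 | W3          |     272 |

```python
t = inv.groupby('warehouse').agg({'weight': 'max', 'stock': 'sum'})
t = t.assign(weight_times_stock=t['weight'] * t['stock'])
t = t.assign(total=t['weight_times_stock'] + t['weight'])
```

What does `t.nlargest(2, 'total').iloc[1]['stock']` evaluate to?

913

group by warehouse: max(weight), sum(stock):
           weight  stock
warehouse               
W1             34   1527
W3              5    913
W5             10    276
add column weight_times_stock = t['weight'] * t['stock']:
           weight  stock  weight_times_stock
warehouse                                   
W1             34   1527               51918
W3              5    913                4565
W5             10    276                2760
add column total = t['weight_times_stock'] + t['weight']:
           weight  stock  weight_times_stock  total
warehouse                                          
W1             34   1527               51918  51952
W3              5    913                4565   4570
W5             10    276                2760   2770
take 2 rows with largest total:
           weight  stock  weight_times_stock  total
warehouse                                          
W1             34   1527               51918  51952
W3              5    913                4565   4570
So iloc[1]['stock'] = 913.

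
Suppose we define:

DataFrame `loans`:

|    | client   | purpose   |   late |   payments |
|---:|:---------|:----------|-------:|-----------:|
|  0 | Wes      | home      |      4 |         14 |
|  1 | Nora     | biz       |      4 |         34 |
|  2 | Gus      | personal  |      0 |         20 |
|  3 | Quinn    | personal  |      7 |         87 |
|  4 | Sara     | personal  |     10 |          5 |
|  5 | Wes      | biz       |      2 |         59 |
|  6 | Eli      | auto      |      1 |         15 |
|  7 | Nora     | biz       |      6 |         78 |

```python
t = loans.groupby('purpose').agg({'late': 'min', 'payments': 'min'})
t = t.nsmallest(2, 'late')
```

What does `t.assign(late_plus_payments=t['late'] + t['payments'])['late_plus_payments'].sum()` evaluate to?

21

group by purpose: min(late), min(payments):
          late  payments
purpose                 
auto         1        15
biz          2        34
home         4        14
personal     0         5
take 2 rows with smallest late:
          late  payments
purpose                 
personal     0         5
auto         1        15
add column late_plus_payments = t['late'] + t['payments']:
          late  payments  late_plus_payments
purpose                                     
personal     0         5                   5
auto         1        15                  16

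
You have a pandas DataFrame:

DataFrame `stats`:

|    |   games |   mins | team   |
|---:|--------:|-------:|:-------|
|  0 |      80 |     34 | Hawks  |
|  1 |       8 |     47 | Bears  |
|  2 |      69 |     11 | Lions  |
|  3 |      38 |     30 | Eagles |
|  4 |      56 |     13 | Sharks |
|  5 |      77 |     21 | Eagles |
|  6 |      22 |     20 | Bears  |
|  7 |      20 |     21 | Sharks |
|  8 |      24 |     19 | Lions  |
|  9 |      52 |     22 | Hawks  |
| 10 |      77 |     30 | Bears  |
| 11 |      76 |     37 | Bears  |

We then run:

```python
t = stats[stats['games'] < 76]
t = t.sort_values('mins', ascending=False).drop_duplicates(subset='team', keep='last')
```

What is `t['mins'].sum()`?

96

filter rows where games < 76:
   games  mins    team
1      8    47   Bears
2     69    11   Lions
3     38    30  Eagles
4     56    13  Sharks
6     22    20   Bears
7     20    21  Sharks
8     24    19   Lions
9     52    22   Hawks
sort by mins descending:
   games  mins    team
1      8    47   Bears
3     38    30  Eagles
9     52    22   Hawks
7     20    21  Sharks
6     22    20   Bears
8     24    19   Lions
4     56    13  Sharks
2     69    11   Lions
drop duplicate team (keep=last):
   games  mins    team
3     38    30  Eagles
9     52    22   Hawks
6     22    20   Bears
4     56    13  Sharks
2     69    11   Lions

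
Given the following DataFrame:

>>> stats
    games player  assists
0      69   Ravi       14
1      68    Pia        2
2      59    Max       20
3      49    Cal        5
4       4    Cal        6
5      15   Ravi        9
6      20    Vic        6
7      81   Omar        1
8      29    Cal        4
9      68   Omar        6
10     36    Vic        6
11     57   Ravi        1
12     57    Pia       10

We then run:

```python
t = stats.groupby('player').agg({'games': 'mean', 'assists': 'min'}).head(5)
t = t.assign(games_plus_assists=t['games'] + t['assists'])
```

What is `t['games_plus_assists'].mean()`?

group by player: mean(games), min(assists):
            games  assists
player                    
Cal     27.333333        4
Max     59.000000       20
Omar    74.500000        1
Pia     62.500000        2
Ravi    47.000000        1
Vic     28.000000        6
take first 5 rows:
            games  assists
player                    
Cal     27.333333        4
Max     59.000000       20
Omar    74.500000        1
Pia     62.500000        2
Ravi    47.000000        1
add column games_plus_assists = t['games'] + t['assists']:
            games  assists  games_plus_assists
player                                        
Cal     27.333333        4           31.333333
Max     59.000000       20           79.000000
Omar    74.500000        1           75.500000
Pia     62.500000        2           64.500000
Ravi    47.000000        1           48.000000

59.6666666667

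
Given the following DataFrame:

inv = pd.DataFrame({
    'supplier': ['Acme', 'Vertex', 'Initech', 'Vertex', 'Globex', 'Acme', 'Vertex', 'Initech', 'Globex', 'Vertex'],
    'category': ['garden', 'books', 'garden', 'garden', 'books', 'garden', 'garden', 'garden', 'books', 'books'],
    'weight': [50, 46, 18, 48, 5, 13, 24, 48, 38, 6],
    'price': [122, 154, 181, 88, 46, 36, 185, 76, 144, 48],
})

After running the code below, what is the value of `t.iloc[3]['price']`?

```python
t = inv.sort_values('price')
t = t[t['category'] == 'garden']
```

sort by price:
  supplier category  weight  price
5     Acme   garden      13     36
4   Globex    books       5     46
9   Vertex    books       6     48
7  Initech   garden      48     76
3   Vertex   garden      48     88
0     Acme   garden      50    122
8   Globex    books      38    144
1   Vertex    books      46    154
2  Initech   garden      18    181
6   Vertex   garden      24    185
filter rows where category == 'garden':
  supplier category  weight  price
5     Acme   garden      13     36
7  Initech   garden      48     76
3   Vertex   garden      48     88
0     Acme   garden      50    122
2  Initech   garden      18    181
6   Vertex   garden      24    185
Taking the value at position 3, column 'price' gives 122.

122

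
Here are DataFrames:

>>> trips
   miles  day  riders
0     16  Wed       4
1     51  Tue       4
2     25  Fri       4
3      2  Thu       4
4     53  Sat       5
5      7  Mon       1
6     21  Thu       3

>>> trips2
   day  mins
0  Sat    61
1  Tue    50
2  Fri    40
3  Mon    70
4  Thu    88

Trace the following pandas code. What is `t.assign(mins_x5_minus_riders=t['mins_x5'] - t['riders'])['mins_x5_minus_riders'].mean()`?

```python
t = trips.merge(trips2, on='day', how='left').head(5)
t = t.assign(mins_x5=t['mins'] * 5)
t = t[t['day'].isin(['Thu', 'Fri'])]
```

merge on 'day' (how='left') → 7 rows:
   miles  day  riders  mins
0     16  Wed       4   NaN
1     51  Tue       4  50.0
2     25  Fri       4  40.0
3      2  Thu       4  88.0
4     53  Sat       5  61.0
5      7  Mon       1  70.0
6     21  Thu       3  88.0
take first 5 rows:
   miles  day  riders  mins
0     16  Wed       4   NaN
1     51  Tue       4  50.0
2     25  Fri       4  40.0
3      2  Thu       4  88.0
4     53  Sat       5  61.0
add column mins_x5 = t['mins'] * 5:
   miles  day  riders  mins  mins_x5
0     16  Wed       4   NaN      NaN
1     51  Tue       4  50.0    250.0
2     25  Fri       4  40.0    200.0
3      2  Thu       4  88.0    440.0
4     53  Sat       5  61.0    305.0
filter rows where day in ['Thu', 'Fri']:
   miles  day  riders  mins  mins_x5
2     25  Fri       4  40.0    200.0
3      2  Thu       4  88.0    440.0
add column mins_x5_minus_riders = t['mins_x5'] - t['riders']:
   miles  day  riders  mins  mins_x5  mins_x5_minus_riders
2     25  Fri       4  40.0    200.0                 196.0
3      2  Thu       4  88.0    440.0                 436.0

316.0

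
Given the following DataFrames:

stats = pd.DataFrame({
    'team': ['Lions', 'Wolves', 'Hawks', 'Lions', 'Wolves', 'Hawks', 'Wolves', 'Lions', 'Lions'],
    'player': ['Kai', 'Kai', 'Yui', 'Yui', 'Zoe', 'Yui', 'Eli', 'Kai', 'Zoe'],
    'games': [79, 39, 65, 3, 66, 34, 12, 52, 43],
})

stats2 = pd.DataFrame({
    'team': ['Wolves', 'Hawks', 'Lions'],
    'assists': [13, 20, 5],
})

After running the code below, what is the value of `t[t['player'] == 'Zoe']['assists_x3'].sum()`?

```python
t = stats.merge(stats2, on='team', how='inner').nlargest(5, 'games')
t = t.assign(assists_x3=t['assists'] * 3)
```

merge on 'team' (how='inner') → 9 rows:
     team player  games  assists
0   Lions    Kai     79        5
1  Wolves    Kai     39       13
2   Hawks    Yui     65       20
3   Lions    Yui      3        5
4  Wolves    Zoe     66       13
5   Hawks    Yui     34       20
6  Wolves    Eli     12       13
7   Lions    Kai     52        5
8   Lions    Zoe     43        5
take 5 rows with largest games:
     team player  games  assists
0   Lions    Kai     79        5
4  Wolves    Zoe     66       13
2   Hawks    Yui     65       20
7   Lions    Kai     52        5
8   Lions    Zoe     43        5
add column assists_x3 = t['assists'] * 3:
     team player  games  assists  assists_x3
0   Lions    Kai     79        5          15
4  Wolves    Zoe     66       13          39
2   Hawks    Yui     65       20          60
7   Lions    Kai     52        5          15
8   Lions    Zoe     43        5          15
filter rows where player == 'Zoe':
     team player  games  assists  assists_x3
4  Wolves    Zoe     66       13          39
8   Lions    Zoe     43        5          15
Finally, sum of column 'assists_x3' = 54.

54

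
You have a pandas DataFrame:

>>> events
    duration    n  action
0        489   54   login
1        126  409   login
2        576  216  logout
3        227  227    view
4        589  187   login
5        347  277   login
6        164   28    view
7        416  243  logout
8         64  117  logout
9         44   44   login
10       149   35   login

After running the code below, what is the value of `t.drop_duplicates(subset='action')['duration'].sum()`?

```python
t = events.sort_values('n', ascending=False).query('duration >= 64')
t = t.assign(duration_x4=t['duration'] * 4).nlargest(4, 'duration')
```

1165

sort by n descending:
    duration    n  action
1        126  409   login
5        347  277   login
7        416  243  logout
3        227  227    view
2        576  216  logout
4        589  187   login
8         64  117  logout
0        489   54   login
9         44   44   login
10       149   35   login
6        164   28    view
filter rows where duration >= 64:
    duration    n  action
1        126  409   login
5        347  277   login
7        416  243  logout
3        227  227    view
2        576  216  logout
4        589  187   login
8         64  117  logout
0        489   54   login
10       149   35   login
6        164   28    view
add column duration_x4 = t['duration'] * 4:
    duration    n  action  duration_x4
1        126  409   login          504
5        347  277   login         1388
7        416  243  logout         1664
3        227  227    view          908
2        576  216  logout         2304
4        589  187   login         2356
8         64  117  logout          256
0        489   54   login         1956
10       149   35   login          596
6        164   28    view          656
take 4 rows with largest duration:
   duration    n  action  duration_x4
4       589  187   login         2356
2       576  216  logout         2304
0       489   54   login         1956
7       416  243  logout         1664
drop duplicate action (keep=first):
   duration    n  action  duration_x4
4       589  187   login         2356
2       576  216  logout         2304
So sum() = 1165.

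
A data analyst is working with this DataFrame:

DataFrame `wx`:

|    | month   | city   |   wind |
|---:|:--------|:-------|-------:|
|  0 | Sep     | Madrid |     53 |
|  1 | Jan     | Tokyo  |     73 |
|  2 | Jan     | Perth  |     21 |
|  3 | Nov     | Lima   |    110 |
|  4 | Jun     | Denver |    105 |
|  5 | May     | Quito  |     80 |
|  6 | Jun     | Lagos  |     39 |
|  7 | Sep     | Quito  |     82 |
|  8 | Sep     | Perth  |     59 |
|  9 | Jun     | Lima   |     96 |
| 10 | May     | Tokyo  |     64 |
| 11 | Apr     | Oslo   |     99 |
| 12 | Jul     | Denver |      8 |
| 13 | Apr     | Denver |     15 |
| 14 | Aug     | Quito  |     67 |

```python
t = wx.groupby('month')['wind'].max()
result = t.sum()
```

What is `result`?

group by month, max of wind:
month
Apr     99
Aug     67
Jan     73
Jul      8
Jun    105
May     80
Nov    110
Sep     82
Name: wind, dtype: int64

624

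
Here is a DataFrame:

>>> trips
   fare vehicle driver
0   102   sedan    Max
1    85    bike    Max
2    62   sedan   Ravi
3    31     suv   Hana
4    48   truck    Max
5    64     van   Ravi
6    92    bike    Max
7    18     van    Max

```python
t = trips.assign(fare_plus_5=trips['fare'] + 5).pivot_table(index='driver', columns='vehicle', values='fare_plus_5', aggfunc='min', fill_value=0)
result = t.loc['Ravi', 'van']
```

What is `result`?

69

add column fare_plus_5 = trips['fare'] + 5:
   fare vehicle driver  fare_plus_5
0   102   sedan    Max          107
1    85    bike    Max           90
2    62   sedan   Ravi           67
3    31     suv   Hana           36
4    48   truck    Max           53
5    64     van   Ravi           69
6    92    bike    Max           97
7    18     van    Max           23
pivot: rows=driver, cols=vehicle, min(fare_plus_5):
vehicle  bike  sedan  suv  truck  van
driver                               
Hana        0      0   36      0    0
Max        90    107    0     53   23
Ravi        0     67    0      0   69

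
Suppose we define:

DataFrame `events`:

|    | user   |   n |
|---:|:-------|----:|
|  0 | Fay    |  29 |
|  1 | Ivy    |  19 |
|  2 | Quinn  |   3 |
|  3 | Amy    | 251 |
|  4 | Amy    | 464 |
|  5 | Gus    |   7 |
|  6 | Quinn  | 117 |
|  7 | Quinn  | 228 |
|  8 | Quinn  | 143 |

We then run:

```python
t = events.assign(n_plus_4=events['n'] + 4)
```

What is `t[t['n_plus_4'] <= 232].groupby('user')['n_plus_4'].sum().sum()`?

574

add column n_plus_4 = events['n'] + 4:
    user    n  n_plus_4
0    Fay   29        33
1    Ivy   19        23
2  Quinn    3         7
3    Amy  251       255
4    Amy  464       468
5    Gus    7        11
6  Quinn  117       121
7  Quinn  228       232
8  Quinn  143       147
filter rows where n_plus_4 <= 232:
    user    n  n_plus_4
0    Fay   29        33
1    Ivy   19        23
2  Quinn    3         7
5    Gus    7        11
6  Quinn  117       121
7  Quinn  228       232
8  Quinn  143       147
group by user, sum of n_plus_4:
user
Fay       33
Gus       11
Ivy       23
Quinn    507
Name: n_plus_4, dtype: int64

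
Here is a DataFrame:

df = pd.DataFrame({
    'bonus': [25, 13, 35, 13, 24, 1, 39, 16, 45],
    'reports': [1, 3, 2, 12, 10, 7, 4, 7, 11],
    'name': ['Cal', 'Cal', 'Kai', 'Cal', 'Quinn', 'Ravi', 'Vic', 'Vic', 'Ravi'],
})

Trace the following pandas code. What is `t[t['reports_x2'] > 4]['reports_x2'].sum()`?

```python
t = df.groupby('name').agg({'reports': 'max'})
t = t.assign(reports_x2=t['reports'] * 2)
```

80

group by name, max of reports:
       reports
name          
Cal         12
Kai          2
Quinn       10
Ravi        11
Vic          7
add column reports_x2 = t['reports'] * 2:
       reports  reports_x2
name                      
Cal         12          24
Kai          2           4
Quinn       10          20
Ravi        11          22
Vic          7          14
filter rows where reports_x2 > 4:
       reports  reports_x2
name                      
Cal         12          24
Quinn       10          20
Ravi        11          22
Vic          7          14
sum of column 'reports_x2' → 80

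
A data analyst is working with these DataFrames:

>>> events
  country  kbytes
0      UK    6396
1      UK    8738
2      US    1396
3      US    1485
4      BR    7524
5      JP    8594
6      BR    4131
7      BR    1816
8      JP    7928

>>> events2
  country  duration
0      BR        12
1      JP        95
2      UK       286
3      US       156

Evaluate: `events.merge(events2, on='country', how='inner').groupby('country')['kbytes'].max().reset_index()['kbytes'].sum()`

26341

merge on 'country' (how='inner') → 9 rows:
  country  kbytes  duration
0      UK    6396       286
1      UK    8738       286
2      US    1396       156
3      US    1485       156
4      BR    7524        12
5      JP    8594        95
6      BR    4131        12
7      BR    1816        12
8      JP    7928        95
group by country, max of kbytes:
country
BR    7524
JP    8594
UK    8738
US    1485
Name: kbytes, dtype: int64
reset_index():
  country  kbytes
0      BR    7524
1      JP    8594
2      UK    8738
3      US    1485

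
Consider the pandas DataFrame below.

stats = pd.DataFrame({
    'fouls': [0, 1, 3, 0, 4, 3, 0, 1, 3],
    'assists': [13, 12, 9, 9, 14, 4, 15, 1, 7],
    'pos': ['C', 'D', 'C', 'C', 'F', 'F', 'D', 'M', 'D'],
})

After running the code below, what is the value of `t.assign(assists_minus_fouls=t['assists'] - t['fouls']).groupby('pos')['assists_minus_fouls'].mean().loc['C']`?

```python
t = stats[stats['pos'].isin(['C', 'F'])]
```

filter rows where pos in ['C', 'F']:
   fouls  assists pos
0      0       13   C
2      3        9   C
3      0        9   C
4      4       14   F
5      3        4   F
add column assists_minus_fouls = t['assists'] - t['fouls']:
   fouls  assists pos  assists_minus_fouls
0      0       13   C                   13
2      3        9   C                    6
3      0        9   C                    9
4      4       14   F                   10
5      3        4   F                    1
group by pos, mean of assists_minus_fouls:
pos
C    9.333333
F    5.500000
Name: assists_minus_fouls, dtype: float64
Then the value at index 'C': 9.33333333333

9.33333333333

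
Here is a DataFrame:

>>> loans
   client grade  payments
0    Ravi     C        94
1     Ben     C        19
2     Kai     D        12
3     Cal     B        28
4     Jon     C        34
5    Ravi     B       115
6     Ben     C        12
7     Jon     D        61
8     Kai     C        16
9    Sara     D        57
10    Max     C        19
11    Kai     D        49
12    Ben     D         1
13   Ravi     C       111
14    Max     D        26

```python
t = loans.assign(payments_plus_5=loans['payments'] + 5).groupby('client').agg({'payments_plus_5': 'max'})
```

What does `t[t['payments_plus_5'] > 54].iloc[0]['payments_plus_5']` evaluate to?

66

add column payments_plus_5 = loans['payments'] + 5:
   client grade  payments  payments_plus_5
0    Ravi     C        94               99
1     Ben     C        19               24
2     Kai     D        12               17
3     Cal     B        28               33
4     Jon     C        34               39
5    Ravi     B       115              120
6     Ben     C        12               17
7     Jon     D        61               66
8     Kai     C        16               21
9    Sara     D        57               62
10    Max     C        19               24
11    Kai     D        49               54
12    Ben     D         1                6
13   Ravi     C       111              116
14    Max     D        26               31
group by client, max of payments_plus_5:
        payments_plus_5
client                 
Ben                  24
Cal                  33
Jon                  66
Kai                  54
Max                  31
Ravi                120
Sara                 62
filter rows where payments_plus_5 > 54:
        payments_plus_5
client                 
Jon                  66
Ravi                120
Sara                 62
Taking the value at position 0, column 'payments_plus_5' gives 66.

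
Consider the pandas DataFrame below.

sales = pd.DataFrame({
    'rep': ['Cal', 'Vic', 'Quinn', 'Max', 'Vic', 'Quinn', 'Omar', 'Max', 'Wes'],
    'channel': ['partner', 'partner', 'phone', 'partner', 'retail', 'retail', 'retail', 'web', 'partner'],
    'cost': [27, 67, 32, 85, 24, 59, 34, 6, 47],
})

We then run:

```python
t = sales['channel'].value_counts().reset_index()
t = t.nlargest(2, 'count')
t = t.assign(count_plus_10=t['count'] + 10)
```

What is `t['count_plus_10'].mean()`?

13.5

value_counts of channel:
channel
partner    4
retail     3
phone      1
web        1
Name: count, dtype: int64
reset_index():
   channel  count
0  partner      4
1   retail      3
2    phone      1
3      web      1
take 2 rows with largest count:
   channel  count
0  partner      4
1   retail      3
add column count_plus_10 = t['count'] + 10:
   channel  count  count_plus_10
0  partner      4             14
1   retail      3             13
Hence 13.5.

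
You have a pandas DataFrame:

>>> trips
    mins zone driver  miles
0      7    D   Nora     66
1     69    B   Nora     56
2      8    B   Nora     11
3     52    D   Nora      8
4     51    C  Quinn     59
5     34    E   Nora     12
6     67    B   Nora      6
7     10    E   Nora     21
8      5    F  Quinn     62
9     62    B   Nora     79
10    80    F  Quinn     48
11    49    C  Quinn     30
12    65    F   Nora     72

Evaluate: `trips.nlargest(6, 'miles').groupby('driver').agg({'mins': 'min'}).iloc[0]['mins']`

take 6 rows with largest miles:
    mins zone driver  miles
9     62    B   Nora     79
12    65    F   Nora     72
0      7    D   Nora     66
8      5    F  Quinn     62
4     51    C  Quinn     59
1     69    B   Nora     56
group by driver, min of mins:
        mins
driver      
Nora       7
Quinn      5

7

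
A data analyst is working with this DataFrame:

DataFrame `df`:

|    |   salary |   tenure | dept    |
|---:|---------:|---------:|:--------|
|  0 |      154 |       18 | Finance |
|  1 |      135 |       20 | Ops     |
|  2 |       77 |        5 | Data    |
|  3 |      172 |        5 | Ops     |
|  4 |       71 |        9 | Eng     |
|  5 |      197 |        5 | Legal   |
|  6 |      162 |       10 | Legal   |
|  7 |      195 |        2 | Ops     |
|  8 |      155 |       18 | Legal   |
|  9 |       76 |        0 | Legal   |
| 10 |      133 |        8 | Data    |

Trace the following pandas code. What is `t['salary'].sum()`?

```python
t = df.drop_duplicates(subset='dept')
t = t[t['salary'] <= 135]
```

drop duplicate dept (keep=first):
   salary  tenure     dept
0     154      18  Finance
1     135      20      Ops
2      77       5     Data
4      71       9      Eng
5     197       5    Legal
filter rows where salary <= 135:
   salary  tenure  dept
1     135      20   Ops
2      77       5  Data
4      71       9   Eng
The sum of column 'salary' is 283.

283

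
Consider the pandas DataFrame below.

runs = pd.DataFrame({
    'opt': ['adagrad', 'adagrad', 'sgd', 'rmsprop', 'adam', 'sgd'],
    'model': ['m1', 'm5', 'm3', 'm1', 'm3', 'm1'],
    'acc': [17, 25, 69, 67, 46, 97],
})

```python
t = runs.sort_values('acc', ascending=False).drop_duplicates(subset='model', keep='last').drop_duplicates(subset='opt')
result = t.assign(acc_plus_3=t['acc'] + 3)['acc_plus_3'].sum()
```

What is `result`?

sort by acc descending:
       opt model  acc
5      sgd    m1   97
2      sgd    m3   69
3  rmsprop    m1   67
4     adam    m3   46
1  adagrad    m5   25
0  adagrad    m1   17
drop duplicate model (keep=last):
       opt model  acc
4     adam    m3   46
1  adagrad    m5   25
0  adagrad    m1   17
drop duplicate opt (keep=first):
       opt model  acc
4     adam    m3   46
1  adagrad    m5   25
add column acc_plus_3 = t['acc'] + 3:
       opt model  acc  acc_plus_3
4     adam    m3   46          49
1  adagrad    m5   25          28

77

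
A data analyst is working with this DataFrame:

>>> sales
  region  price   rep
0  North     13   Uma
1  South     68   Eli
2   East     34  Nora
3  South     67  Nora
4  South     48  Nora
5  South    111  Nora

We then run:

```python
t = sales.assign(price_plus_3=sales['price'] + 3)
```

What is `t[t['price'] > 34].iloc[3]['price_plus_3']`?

add column price_plus_3 = sales['price'] + 3:
  region  price   rep  price_plus_3
0  North     13   Uma            16
1  South     68   Eli            71
2   East     34  Nora            37
3  South     67  Nora            70
4  South     48  Nora            51
5  South    111  Nora           114
filter rows where price > 34:
  region  price   rep  price_plus_3
1  South     68   Eli            71
3  South     67  Nora            70
4  South     48  Nora            51
5  South    111  Nora           114
So iloc[3]['price_plus_3'] = 114.

114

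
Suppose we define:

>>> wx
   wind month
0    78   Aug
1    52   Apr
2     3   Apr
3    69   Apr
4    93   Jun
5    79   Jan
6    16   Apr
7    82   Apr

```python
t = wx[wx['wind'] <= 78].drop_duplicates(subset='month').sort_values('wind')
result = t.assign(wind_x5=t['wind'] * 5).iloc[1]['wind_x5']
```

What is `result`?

filter rows where wind <= 78:
   wind month
0    78   Aug
1    52   Apr
2     3   Apr
3    69   Apr
6    16   Apr
drop duplicate month (keep=first):
   wind month
0    78   Aug
1    52   Apr
sort by wind:
   wind month
1    52   Apr
0    78   Aug
add column wind_x5 = t['wind'] * 5:
   wind month  wind_x5
1    52   Apr      260
0    78   Aug      390
Then the value at position 1, column 'wind_x5': 390

390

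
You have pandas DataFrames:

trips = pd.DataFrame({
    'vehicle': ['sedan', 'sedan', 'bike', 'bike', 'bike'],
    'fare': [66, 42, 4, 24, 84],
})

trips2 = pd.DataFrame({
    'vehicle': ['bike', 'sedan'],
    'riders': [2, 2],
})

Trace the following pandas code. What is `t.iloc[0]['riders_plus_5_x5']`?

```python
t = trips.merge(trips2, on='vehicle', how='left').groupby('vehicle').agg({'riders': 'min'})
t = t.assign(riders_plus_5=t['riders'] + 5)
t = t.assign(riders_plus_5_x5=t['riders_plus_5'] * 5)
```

merge on 'vehicle' (how='left') → 5 rows:
  vehicle  fare  riders
0   sedan    66       2
1   sedan    42       2
2    bike     4       2
3    bike    24       2
4    bike    84       2
group by vehicle, min of riders:
         riders
vehicle        
bike          2
sedan         2
add column riders_plus_5 = t['riders'] + 5:
         riders  riders_plus_5
vehicle                       
bike          2              7
sedan         2              7
add column riders_plus_5_x5 = t['riders_plus_5'] * 5:
         riders  riders_plus_5  riders_plus_5_x5
vehicle                                         
bike          2              7                35
sedan         2              7                35
So iloc[0]['riders_plus_5_x5'] = 35.

35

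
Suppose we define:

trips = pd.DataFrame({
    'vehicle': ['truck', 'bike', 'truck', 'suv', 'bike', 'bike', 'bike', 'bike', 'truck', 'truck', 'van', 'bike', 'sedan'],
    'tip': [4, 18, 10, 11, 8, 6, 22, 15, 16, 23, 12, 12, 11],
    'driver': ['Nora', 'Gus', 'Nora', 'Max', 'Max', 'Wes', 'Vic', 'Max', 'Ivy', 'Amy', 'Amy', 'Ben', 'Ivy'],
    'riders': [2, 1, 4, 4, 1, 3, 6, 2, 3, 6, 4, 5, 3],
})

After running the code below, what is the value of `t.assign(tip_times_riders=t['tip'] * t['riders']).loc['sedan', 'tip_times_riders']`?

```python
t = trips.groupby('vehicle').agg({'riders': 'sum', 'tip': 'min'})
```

33

group by vehicle: sum(riders), min(tip):
         riders  tip
vehicle             
bike         18    6
sedan         3   11
suv           4   11
truck        15    4
van           4   12
add column tip_times_riders = t['tip'] * t['riders']:
         riders  tip  tip_times_riders
vehicle                               
bike         18    6               108
sedan         3   11                33
suv           4   11                44
truck        15    4                60
van           4   12                48
Then the value at row 'sedan', column 'tip_times_riders': 33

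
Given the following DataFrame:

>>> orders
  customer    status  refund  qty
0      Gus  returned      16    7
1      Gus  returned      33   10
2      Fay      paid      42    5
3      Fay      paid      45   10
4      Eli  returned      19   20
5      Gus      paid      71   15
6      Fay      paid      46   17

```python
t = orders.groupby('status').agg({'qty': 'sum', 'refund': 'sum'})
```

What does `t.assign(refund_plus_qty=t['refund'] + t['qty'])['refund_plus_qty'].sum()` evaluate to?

356

group by status: sum(qty), sum(refund):
          qty  refund
status               
paid       47     204
returned   37      68
add column refund_plus_qty = t['refund'] + t['qty']:
          qty  refund  refund_plus_qty
status                                
paid       47     204              251
returned   37      68              105
Finally, sum of column 'refund_plus_qty' = 356.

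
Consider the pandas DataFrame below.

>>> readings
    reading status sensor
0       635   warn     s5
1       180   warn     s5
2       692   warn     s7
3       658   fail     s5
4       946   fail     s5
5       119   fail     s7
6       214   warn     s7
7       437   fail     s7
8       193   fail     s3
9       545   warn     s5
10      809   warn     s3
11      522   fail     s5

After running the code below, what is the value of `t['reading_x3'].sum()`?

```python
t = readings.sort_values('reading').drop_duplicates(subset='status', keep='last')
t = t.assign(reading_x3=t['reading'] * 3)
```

sort by reading:
    reading status sensor
5       119   fail     s7
1       180   warn     s5
8       193   fail     s3
6       214   warn     s7
7       437   fail     s7
11      522   fail     s5
9       545   warn     s5
0       635   warn     s5
3       658   fail     s5
2       692   warn     s7
10      809   warn     s3
4       946   fail     s5
drop duplicate status (keep=last):
    reading status sensor
10      809   warn     s3
4       946   fail     s5
add column reading_x3 = t['reading'] * 3:
    reading status sensor  reading_x3
10      809   warn     s3        2427
4       946   fail     s5        2838
So sum() = 5265.

5265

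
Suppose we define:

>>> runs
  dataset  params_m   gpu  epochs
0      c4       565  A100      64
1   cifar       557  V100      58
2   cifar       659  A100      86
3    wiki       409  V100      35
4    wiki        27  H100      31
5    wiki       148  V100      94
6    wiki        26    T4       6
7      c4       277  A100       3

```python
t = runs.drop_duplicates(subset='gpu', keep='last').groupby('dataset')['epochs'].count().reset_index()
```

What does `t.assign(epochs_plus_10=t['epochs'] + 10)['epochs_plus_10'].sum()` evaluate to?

24

drop duplicate gpu (keep=last):
  dataset  params_m   gpu  epochs
4    wiki        27  H100      31
5    wiki       148  V100      94
6    wiki        26    T4       6
7      c4       277  A100       3
group by dataset, count of epochs:
dataset
c4      1
wiki    3
Name: epochs, dtype: int64
reset_index():
  dataset  epochs
0      c4       1
1    wiki       3
add column epochs_plus_10 = t['epochs'] + 10:
  dataset  epochs  epochs_plus_10
0      c4       1              11
1    wiki       3              13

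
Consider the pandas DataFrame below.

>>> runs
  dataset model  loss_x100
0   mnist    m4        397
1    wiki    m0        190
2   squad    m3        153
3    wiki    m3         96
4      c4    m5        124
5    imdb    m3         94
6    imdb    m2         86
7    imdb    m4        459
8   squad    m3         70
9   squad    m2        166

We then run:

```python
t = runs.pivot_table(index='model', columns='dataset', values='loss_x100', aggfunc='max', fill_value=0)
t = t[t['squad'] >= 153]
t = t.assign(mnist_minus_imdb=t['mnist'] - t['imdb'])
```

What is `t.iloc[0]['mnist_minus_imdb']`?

-86

pivot: rows=model, cols=dataset, max(loss_x100):
dataset   c4  imdb  mnist  squad  wiki
model                                 
m0         0     0      0      0   190
m2         0    86      0    166     0
m3         0    94      0    153    96
m4         0   459    397      0     0
m5       124     0      0      0     0
filter rows where squad >= 153:
dataset  c4  imdb  mnist  squad  wiki
model                                
m2        0    86      0    166     0
m3        0    94      0    153    96
add column mnist_minus_imdb = t['mnist'] - t['imdb']:
dataset  c4  imdb  mnist  squad  wiki  mnist_minus_imdb
model                                                  
m2        0    86      0    166     0               -86
m3        0    94      0    153    96               -94
Finally, value at position 0, column 'mnist_minus_imdb' = -86.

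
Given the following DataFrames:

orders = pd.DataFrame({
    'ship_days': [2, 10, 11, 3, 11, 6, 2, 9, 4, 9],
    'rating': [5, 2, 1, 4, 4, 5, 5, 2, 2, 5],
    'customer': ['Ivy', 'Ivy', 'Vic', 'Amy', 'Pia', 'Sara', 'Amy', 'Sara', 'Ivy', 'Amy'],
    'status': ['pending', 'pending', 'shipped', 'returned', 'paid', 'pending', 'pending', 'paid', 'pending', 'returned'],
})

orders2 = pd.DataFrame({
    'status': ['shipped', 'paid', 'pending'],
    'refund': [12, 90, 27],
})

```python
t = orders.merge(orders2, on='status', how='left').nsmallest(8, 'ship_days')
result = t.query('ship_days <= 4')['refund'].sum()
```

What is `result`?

merge on 'status' (how='left') → 10 rows:
   ship_days  rating customer    status  refund
0          2       5      Ivy   pending    27.0
1         10       2      Ivy   pending    27.0
2         11       1      Vic   shipped    12.0
3          3       4      Amy  returned     NaN
4         11       4      Pia      paid    90.0
5          6       5     Sara   pending    27.0
6          2       5      Amy   pending    27.0
7          9       2     Sara      paid    90.0
8          4       2      Ivy   pending    27.0
9          9       5      Amy  returned     NaN
take 8 rows with smallest ship_days:
   ship_days  rating customer    status  refund
0          2       5      Ivy   pending    27.0
6          2       5      Amy   pending    27.0
3          3       4      Amy  returned     NaN
8          4       2      Ivy   pending    27.0
5          6       5     Sara   pending    27.0
7          9       2     Sara      paid    90.0
9          9       5      Amy  returned     NaN
1         10       2      Ivy   pending    27.0
filter rows where ship_days <= 4:
   ship_days  rating customer    status  refund
0          2       5      Ivy   pending    27.0
6          2       5      Amy   pending    27.0
3          3       4      Amy  returned     NaN
8          4       2      Ivy   pending    27.0
So sum() = 81.0.

81.0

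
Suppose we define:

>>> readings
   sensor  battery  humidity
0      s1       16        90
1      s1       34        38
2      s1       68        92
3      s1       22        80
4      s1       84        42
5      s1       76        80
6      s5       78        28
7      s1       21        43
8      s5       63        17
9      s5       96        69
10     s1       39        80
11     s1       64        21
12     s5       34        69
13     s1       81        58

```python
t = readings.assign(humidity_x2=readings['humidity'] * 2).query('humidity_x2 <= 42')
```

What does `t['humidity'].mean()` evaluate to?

19.0

add column humidity_x2 = readings['humidity'] * 2:
   sensor  battery  humidity  humidity_x2
0      s1       16        90          180
1      s1       34        38           76
2      s1       68        92          184
3      s1       22        80          160
4      s1       84        42           84
5      s1       76        80          160
6      s5       78        28           56
7      s1       21        43           86
8      s5       63        17           34
9      s5       96        69          138
10     s1       39        80          160
11     s1       64        21           42
12     s5       34        69          138
13     s1       81        58          116
filter rows where humidity_x2 <= 42:
   sensor  battery  humidity  humidity_x2
8      s5       63        17           34
11     s1       64        21           42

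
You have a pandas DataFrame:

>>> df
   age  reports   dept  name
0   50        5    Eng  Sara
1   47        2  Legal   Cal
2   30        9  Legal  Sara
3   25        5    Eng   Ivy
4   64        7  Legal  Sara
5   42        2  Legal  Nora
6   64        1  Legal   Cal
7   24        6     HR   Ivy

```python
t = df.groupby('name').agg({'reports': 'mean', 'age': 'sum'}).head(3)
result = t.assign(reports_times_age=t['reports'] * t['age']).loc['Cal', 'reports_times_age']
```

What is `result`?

166.5

group by name: mean(reports), sum(age):
      reports  age
name              
Cal       1.5  111
Ivy       5.5   49
Nora      2.0   42
Sara      7.0  144
take first 3 rows:
      reports  age
name              
Cal       1.5  111
Ivy       5.5   49
Nora      2.0   42
add column reports_times_age = t['reports'] * t['age']:
      reports  age  reports_times_age
name                                 
Cal       1.5  111              166.5
Ivy       5.5   49              269.5
Nora      2.0   42               84.0
Taking the value at row 'Cal', column 'reports_times_age' gives 166.5.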